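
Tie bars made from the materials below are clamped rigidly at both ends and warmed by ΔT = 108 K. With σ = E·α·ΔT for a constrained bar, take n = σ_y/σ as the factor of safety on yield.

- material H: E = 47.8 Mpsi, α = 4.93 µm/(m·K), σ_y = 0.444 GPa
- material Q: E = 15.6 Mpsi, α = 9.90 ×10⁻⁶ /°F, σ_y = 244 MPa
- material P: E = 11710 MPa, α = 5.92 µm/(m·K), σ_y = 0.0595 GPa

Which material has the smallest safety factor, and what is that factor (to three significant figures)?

Per material, after unit conversion:
  material H: E = 329.6, α = 4.93, σ_y = 444.0 → σ = 175 MPa, n = 2.53
  material Q: E = 107.6, α = 17.8, σ_y = 244.0 → σ = 207 MPa, n = 1.18
  material P: E = 11.71, α = 5.92, σ_y = 59.50 → σ = 7.49 MPa, n = 7.95
The minimum is material Q at n = 1.18.

material Q, n = 1.18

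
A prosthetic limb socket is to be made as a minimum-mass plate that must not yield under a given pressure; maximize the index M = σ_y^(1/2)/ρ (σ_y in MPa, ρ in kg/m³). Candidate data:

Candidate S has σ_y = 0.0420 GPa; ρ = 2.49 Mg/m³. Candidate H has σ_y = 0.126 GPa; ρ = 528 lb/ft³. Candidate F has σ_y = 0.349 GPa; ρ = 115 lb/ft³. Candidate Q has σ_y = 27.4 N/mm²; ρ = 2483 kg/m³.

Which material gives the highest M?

candidate F

After converting to SI:
  candidate S: σ_y = 42.00 MPa, ρ = 2490 kg/m³
  candidate H: σ_y = 126.0 MPa, ρ = 8458 kg/m³
  candidate F: σ_y = 349.0 MPa, ρ = 1842 kg/m³
  candidate Q: σ_y = 27.40 MPa, ρ = 2483 kg/m³
  candidate F: M = 10.1×10⁻³
  candidate S: M = 2.60×10⁻³
  candidate Q: M = 2.11×10⁻³
  candidate H: M = 1.33×10⁻³
The maximum is for candidate F.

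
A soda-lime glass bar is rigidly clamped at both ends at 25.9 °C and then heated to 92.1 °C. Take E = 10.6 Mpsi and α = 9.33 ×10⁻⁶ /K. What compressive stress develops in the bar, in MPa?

E = 10.6 Mpsi = 73.08 GPa.
ΔT = 66.20 K. Constrained thermal stress σ = E·α·ΔT = 73.08×10³ MPa × 9.33×10⁻⁶ × 66.20 = 45.1 MPa (compressive).

45.1 MPa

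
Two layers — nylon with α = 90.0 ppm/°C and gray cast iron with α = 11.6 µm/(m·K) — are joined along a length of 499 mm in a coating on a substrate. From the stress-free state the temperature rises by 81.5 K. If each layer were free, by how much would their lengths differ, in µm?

Δα = |90.0 − 11.6|×10⁻⁶/K = 78.4×10⁻⁶/K.
ΔL_mismatch = Δα·L·ΔT = 78.4×10⁻⁶ × 499.0 mm × 81.5 K = 3190 µm.

3190 µm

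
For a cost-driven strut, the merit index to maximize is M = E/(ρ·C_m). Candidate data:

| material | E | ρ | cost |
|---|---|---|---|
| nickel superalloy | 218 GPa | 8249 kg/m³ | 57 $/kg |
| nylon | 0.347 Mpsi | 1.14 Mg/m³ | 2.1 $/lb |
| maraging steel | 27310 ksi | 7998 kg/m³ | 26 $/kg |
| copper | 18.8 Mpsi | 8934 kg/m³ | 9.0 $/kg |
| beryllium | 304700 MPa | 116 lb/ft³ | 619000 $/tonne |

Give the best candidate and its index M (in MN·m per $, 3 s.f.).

Putting every candidate on a common basis:
  nickel superalloy: E = 218.0 GPa, ρ = 8249 kg/m³, cost = 57.00 $/kg
  nylon: E = 2.392 GPa, ρ = 1140 kg/m³, cost = 4.630 $/kg
  maraging steel: E = 188.3 GPa, ρ = 7998 kg/m³, cost = 26.00 $/kg
  copper: E = 129.6 GPa, ρ = 8934 kg/m³, cost = 9.000 $/kg
  beryllium: E = 304.7 GPa, ρ = 1858 kg/m³, cost = 619.0 $/kg
  copper: M = 1.61 MN·m per $
  maraging steel: M = 0.905 MN·m per $
  nickel superalloy: M = 0.464 MN·m per $
  nylon: M = 0.453 MN·m per $
  beryllium: M = 0.265 MN·m per $
The maximum is for copper.

copper, M = 1.61 MN·m per $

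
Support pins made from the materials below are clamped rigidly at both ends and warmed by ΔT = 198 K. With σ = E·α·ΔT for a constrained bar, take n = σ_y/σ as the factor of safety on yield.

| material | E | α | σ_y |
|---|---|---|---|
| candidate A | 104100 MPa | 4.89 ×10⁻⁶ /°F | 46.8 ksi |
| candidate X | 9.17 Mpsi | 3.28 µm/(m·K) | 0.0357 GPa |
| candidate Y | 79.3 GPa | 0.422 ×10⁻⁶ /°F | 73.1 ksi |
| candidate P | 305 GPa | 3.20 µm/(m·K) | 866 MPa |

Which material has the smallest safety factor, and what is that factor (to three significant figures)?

candidate X, n = 0.869

Per material, after unit conversion:
  candidate A: E = 104.1, α = 8.80, σ_y = 322.7 → σ = 181 MPa, n = 1.78
  candidate X: E = 63.22, α = 3.28, σ_y = 35.70 → σ = 41.1 MPa, n = 0.869
  candidate Y: E = 79.30, α = 0.760, σ_y = 504.0 → σ = 11.9 MPa, n = 42.3
  candidate P: E = 305.0, α = 3.20, σ_y = 866.0 → σ = 193 MPa, n = 4.48
Smallest n: candidate X with n = 0.869.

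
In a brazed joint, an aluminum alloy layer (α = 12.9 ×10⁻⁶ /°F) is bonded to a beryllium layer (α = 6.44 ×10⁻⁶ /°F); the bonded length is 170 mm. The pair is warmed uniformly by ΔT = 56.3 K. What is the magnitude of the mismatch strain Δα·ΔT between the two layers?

aluminum alloy: α = 12.9×10⁻⁶/°F × 9/5 = 23.2×10⁻⁶/K.
beryllium: α = 6.44×10⁻⁶/°F × 9/5 = 11.6×10⁻⁶/K.
Δα = |23.2 − 11.6|×10⁻⁶/K = 11.6×10⁻⁶/K.
Mismatch strain = Δα·ΔT = 11.6×10⁻⁶ × 56.3 = 6.55×10⁻⁴.

6.55×10⁻⁴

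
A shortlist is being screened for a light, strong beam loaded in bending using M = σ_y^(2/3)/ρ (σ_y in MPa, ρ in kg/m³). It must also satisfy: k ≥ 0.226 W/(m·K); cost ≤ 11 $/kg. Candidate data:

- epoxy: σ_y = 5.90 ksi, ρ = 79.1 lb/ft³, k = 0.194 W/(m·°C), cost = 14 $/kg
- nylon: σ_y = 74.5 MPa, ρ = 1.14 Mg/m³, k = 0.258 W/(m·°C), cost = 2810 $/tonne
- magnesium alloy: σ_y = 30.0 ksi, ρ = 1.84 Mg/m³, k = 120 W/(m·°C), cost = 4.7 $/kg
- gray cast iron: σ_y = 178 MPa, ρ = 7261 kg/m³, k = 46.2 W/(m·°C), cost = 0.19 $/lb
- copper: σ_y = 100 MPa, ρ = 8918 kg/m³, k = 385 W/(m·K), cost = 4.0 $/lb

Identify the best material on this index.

magnesium alloy

Screen on constraints: k ≥ 0.226 W/(m·K); cost ≤ 11 $/kg. Survivors: nylon, magnesium alloy, gray cast iron, copper.
Putting every candidate on a common basis:
  nylon: σ_y = 74.50 MPa, ρ = 1140 kg/m³
  magnesium alloy: σ_y = 206.8 MPa, ρ = 1840 kg/m³
  gray cast iron: σ_y = 178.0 MPa, ρ = 7261 kg/m³
  copper: σ_y = 100.0 MPa, ρ = 8918 kg/m³
  magnesium alloy: M = 19.0×10⁻³
  nylon: M = 15.5×10⁻³
  gray cast iron: M = 4.36×10⁻³
  copper: M = 2.42×10⁻³
The maximum is for magnesium alloy.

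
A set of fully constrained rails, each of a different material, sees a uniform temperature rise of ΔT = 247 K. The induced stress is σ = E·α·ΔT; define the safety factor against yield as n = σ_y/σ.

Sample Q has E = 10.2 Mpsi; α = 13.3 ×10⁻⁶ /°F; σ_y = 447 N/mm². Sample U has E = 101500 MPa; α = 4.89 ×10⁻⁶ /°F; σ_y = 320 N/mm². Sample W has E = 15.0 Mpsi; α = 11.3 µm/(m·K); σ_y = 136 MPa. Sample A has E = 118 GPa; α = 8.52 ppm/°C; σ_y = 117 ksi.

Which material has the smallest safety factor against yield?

sample W

With everything in SI (GPa, ×10⁻⁶/K, MPa):
  sample Q: E = 70.33, α = 23.9, σ_y = 447.0 → σ = 416 MPa, n = 1.07
  sample U: E = 101.5, α = 8.80, σ_y = 320.0 → σ = 221 MPa, n = 1.45
  sample W: E = 103.4, α = 11.3, σ_y = 136.0 → σ = 289 MPa, n = 0.471
  sample A: E = 118.0, α = 8.52, σ_y = 806.7 → σ = 248 MPa, n = 3.25
Sample W has the lowest safety factor, n = 0.471.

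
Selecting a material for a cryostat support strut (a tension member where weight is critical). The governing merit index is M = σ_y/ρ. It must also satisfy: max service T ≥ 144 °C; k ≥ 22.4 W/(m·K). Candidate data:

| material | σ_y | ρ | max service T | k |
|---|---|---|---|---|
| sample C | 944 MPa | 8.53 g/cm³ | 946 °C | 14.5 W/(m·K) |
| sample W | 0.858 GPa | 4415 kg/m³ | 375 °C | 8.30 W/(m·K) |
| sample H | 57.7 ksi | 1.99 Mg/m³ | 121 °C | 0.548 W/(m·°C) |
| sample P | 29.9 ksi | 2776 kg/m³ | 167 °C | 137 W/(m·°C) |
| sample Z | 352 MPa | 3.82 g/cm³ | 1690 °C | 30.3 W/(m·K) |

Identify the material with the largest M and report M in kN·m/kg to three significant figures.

Screen on constraints: max service T ≥ 144 °C; k ≥ 22.4 W/(m·K). Survivors: sample P, sample Z.
Normalizing units and computing the index:
  sample P: σ_y = 206.2 MPa, ρ = 2776 kg/m³
  sample Z: σ_y = 352.0 MPa, ρ = 3820 kg/m³
  sample Z: M = 92.1 kN·m/kg
  sample P: M = 74.3 kN·m/kg
Sample Z ranks first.

sample Z, M = 92.1 kN·m/kg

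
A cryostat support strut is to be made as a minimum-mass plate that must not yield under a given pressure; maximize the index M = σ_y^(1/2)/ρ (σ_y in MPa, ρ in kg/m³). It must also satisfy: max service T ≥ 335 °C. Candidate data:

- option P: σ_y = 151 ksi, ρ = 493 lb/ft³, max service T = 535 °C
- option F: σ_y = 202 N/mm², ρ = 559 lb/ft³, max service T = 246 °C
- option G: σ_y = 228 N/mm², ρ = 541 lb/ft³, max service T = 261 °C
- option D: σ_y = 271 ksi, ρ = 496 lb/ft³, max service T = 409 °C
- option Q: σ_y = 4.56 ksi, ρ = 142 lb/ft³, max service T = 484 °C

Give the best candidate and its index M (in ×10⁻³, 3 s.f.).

Screen on constraints: max service T ≥ 335 °C. Survivors: option P, option D, option Q.
Normalizing units and computing the index:
  option P: σ_y = 1041 MPa, ρ = 7897 kg/m³
  option D: σ_y = 1868 MPa, ρ = 7945 kg/m³
  option Q: σ_y = 31.44 MPa, ρ = 2275 kg/m³
  option D: M = 5.44×10⁻³
  option P: M = 4.09×10⁻³
  option Q: M = 2.47×10⁻³
The maximum is for option D.

option D, M = 5.44×10⁻³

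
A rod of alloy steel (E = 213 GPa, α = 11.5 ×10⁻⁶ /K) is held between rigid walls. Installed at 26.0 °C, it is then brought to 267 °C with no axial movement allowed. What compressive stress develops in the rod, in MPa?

590 MPa

ΔT = 241.0 K. Constrained thermal stress σ = E·α·ΔT = 213.0×10³ MPa × 11.5×10⁻⁶ × 241.0 = 590 MPa (compressive).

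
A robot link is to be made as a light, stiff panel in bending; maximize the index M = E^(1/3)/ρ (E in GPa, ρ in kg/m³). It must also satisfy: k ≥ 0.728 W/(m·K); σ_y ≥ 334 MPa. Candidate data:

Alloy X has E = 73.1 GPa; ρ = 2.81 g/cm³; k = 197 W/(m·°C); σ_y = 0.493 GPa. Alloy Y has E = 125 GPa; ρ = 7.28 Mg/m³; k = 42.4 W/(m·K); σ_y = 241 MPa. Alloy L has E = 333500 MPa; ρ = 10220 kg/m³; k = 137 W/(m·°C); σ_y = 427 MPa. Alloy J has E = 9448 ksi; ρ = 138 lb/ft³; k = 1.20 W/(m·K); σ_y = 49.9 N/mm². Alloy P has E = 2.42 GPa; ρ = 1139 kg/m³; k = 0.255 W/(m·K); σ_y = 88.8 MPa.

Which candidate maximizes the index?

Screen on constraints: k ≥ 0.728 W/(m·K); σ_y ≥ 334 MPa. Survivors: alloy X, alloy L.
After converting to SI:
  alloy X: E = 73.10 GPa, ρ = 2810 kg/m³
  alloy L: E = 333.5 GPa, ρ = 10220 kg/m³
  alloy X: M = 1.49×10⁻³
  alloy L: M = 0.679×10⁻³
Highest index: alloy X.

alloy X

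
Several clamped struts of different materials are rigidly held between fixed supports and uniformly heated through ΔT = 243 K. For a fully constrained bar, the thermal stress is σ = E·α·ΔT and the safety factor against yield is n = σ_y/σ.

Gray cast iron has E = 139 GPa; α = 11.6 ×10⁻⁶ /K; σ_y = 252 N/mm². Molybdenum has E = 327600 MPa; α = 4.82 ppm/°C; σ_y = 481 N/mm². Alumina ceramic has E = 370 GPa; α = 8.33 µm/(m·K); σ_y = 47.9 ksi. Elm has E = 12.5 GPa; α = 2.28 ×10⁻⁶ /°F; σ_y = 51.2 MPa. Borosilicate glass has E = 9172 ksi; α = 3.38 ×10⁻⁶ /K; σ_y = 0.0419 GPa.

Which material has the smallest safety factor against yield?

Per material, after unit conversion:
  gray cast iron: E = 139.0, α = 11.6, σ_y = 252.0 → σ = 392 MPa, n = 0.643
  molybdenum: E = 327.6, α = 4.82, σ_y = 481.0 → σ = 384 MPa, n = 1.25
  alumina ceramic: E = 370.0, α = 8.33, σ_y = 330.3 → σ = 749 MPa, n = 0.441
  elm: E = 12.50, α = 4.10, σ_y = 51.20 → σ = 12.5 MPa, n = 4.11
  borosilicate glass: E = 63.24, α = 3.38, σ_y = 41.90 → σ = 51.9 MPa, n = 0.807
The minimum is alumina ceramic at n = 0.441.

alumina ceramic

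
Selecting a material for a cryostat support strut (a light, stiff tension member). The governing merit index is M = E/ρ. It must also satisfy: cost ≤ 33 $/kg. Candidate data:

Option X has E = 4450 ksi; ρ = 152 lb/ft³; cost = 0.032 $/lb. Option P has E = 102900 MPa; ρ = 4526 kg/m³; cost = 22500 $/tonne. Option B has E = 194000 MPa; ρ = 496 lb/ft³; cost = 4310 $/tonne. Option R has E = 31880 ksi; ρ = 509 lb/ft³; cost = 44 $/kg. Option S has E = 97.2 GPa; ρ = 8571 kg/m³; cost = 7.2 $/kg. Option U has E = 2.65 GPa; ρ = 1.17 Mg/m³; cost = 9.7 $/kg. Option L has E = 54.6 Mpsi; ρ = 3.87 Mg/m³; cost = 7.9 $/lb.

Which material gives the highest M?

option L

Screen on constraints: cost ≤ 33 $/kg. Survivors: option X, option P, option B, option S, option U, option L.
After converting to SI:
  option X: E = 30.68 GPa, ρ = 2435 kg/m³
  option P: E = 102.9 GPa, ρ = 4526 kg/m³
  option B: E = 194.0 GPa, ρ = 7945 kg/m³
  option S: E = 97.20 GPa, ρ = 8571 kg/m³
  option U: E = 2.650 GPa, ρ = 1170 kg/m³
  option L: E = 376.5 GPa, ρ = 3870 kg/m³
  option L: M = 97.3 MN·m/kg
  option B: M = 24.4 MN·m/kg
  option P: M = 22.7 MN·m/kg
  option X: M = 12.6 MN·m/kg
  option S: M = 11.3 MN·m/kg
  option U: M = 2.26 MN·m/kg
Highest index: option L.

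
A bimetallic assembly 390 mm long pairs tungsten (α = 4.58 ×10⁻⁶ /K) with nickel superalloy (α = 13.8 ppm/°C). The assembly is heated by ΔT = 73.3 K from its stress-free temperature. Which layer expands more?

α(tungsten) = 4.58×10⁻⁶/K vs α(nickel superalloy) = 13.8×10⁻⁶/K.
Higher α expands more for the same ΔT: nickel superalloy.

nickel superalloy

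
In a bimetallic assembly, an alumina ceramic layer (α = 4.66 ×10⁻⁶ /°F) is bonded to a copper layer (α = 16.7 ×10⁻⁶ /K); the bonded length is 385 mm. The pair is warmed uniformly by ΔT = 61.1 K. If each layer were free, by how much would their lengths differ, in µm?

196 µm

alumina ceramic: α = 4.66×10⁻⁶/°F × 9/5 = 8.39×10⁻⁶/K.
Δα = |8.39 − 16.7|×10⁻⁶/K = 8.31×10⁻⁶/K.
ΔL_mismatch = Δα·L·ΔT = 8.31×10⁻⁶ × 385.0 mm × 61.1 K = 196 µm.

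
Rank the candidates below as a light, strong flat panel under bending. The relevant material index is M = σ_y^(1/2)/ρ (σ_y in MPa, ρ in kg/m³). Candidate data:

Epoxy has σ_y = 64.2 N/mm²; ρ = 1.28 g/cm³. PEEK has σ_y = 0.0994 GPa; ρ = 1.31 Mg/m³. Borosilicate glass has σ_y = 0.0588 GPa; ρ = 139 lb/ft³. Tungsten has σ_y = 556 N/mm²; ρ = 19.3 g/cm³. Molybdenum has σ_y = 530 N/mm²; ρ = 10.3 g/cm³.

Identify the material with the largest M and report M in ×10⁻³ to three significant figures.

Convert each candidate to consistent units, then evaluate M:
  epoxy: σ_y = 64.20 MPa, ρ = 1280 kg/m³
  PEEK: σ_y = 99.40 MPa, ρ = 1310 kg/m³
  borosilicate glass: σ_y = 58.80 MPa, ρ = 2227 kg/m³
  tungsten: σ_y = 556.0 MPa, ρ = 19300 kg/m³
  molybdenum: σ_y = 530.0 MPa, ρ = 10300 kg/m³
  PEEK: M = 7.61×10⁻³
  epoxy: M = 6.26×10⁻³
  borosilicate glass: M = 3.44×10⁻³
  molybdenum: M = 2.24×10⁻³
  tungsten: M = 1.22×10⁻³
PEEK has the largest M.

PEEK, M = 7.61×10⁻³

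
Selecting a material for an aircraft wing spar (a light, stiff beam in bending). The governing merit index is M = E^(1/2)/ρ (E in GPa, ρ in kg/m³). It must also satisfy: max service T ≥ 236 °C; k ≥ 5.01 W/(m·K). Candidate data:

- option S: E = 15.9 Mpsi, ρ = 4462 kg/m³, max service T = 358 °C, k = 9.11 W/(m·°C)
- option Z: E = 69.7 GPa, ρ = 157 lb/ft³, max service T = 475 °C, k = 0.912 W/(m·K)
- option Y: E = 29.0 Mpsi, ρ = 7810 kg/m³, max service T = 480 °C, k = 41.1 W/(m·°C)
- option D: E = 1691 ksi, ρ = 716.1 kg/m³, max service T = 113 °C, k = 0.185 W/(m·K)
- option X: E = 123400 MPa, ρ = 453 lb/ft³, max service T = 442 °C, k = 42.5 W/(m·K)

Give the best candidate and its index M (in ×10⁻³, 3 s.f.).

Screen on constraints: max service T ≥ 236 °C; k ≥ 5.01 W/(m·K). Survivors: option S, option Y, option X.
In SI units:
  option S: E = 109.6 GPa, ρ = 4462 kg/m³
  option Y: E = 199.9 GPa, ρ = 7810 kg/m³
  option X: E = 123.4 GPa, ρ = 7256 kg/m³
  option S: M = 2.35×10⁻³
  option Y: M = 1.81×10⁻³
  option X: M = 1.53×10⁻³
The maximum is for option S.

option S, M = 2.35×10⁻³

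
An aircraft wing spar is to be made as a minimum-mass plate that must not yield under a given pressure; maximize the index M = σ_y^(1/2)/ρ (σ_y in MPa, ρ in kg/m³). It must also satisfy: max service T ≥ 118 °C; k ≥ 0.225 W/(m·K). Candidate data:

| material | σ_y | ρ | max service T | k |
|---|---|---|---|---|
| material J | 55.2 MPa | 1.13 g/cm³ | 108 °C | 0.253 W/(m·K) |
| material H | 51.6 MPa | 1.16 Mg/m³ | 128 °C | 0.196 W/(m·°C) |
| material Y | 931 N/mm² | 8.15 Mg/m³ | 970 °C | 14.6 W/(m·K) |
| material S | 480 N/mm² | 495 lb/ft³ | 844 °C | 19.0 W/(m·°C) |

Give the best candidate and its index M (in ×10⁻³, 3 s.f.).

material Y, M = 3.74×10⁻³

Screen on constraints: max service T ≥ 118 °C; k ≥ 0.225 W/(m·K). Survivors: material Y, material S.
Normalizing units and computing the index:
  material Y: σ_y = 931.0 MPa, ρ = 8150 kg/m³
  material S: σ_y = 480.0 MPa, ρ = 7929 kg/m³
  material Y: M = 3.74×10⁻³
  material S: M = 2.76×10⁻³
Material Y ranks first.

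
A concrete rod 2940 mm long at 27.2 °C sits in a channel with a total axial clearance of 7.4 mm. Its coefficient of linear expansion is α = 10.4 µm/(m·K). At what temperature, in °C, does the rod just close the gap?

α·L₀·ΔT = 7.4 mm ⇒ ΔT = 7.4 / (10.4×10⁻⁶ × 2940.0) = 242.0 K.
T = 27.2 + 242.0 = 269.2 °C.

269 °C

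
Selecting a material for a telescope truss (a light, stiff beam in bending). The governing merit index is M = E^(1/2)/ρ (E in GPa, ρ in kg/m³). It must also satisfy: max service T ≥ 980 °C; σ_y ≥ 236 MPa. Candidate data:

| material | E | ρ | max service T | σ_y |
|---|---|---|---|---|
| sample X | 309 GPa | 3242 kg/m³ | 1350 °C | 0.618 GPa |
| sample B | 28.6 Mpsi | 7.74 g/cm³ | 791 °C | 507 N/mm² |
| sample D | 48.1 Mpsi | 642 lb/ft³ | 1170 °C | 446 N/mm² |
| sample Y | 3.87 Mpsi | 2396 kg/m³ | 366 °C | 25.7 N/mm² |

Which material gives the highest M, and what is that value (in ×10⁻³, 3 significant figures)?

Screen on constraints: max service T ≥ 980 °C; σ_y ≥ 236 MPa. Survivors: sample X, sample D.
In SI units:
  sample X: E = 309.0 GPa, ρ = 3242 kg/m³
  sample D: E = 331.6 GPa, ρ = 10280 kg/m³
  sample X: M = 5.42×10⁻³
  sample D: M = 1.77×10⁻³
The maximum is for sample X.

sample X, M = 5.42×10⁻³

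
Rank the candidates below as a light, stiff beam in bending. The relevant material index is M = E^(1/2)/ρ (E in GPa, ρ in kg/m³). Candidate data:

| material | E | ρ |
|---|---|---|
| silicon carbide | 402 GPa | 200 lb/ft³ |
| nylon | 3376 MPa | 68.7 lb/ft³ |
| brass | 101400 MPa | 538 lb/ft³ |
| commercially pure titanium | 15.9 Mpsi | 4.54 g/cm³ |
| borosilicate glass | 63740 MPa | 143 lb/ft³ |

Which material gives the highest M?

Convert each candidate to consistent units, then evaluate M:
  silicon carbide: E = 402.0 GPa, ρ = 3204 kg/m³
  nylon: E = 3.376 GPa, ρ = 1100 kg/m³
  brass: E = 101.4 GPa, ρ = 8618 kg/m³
  commercially pure titanium: E = 109.6 GPa, ρ = 4540 kg/m³
  borosilicate glass: E = 63.74 GPa, ρ = 2291 kg/m³
  silicon carbide: M = 6.26×10⁻³
  borosilicate glass: M = 3.49×10⁻³
  commercially pure titanium: M = 2.31×10⁻³
  nylon: M = 1.67×10⁻³
  brass: M = 1.17×10⁻³
Silicon carbide ranks first.

silicon carbide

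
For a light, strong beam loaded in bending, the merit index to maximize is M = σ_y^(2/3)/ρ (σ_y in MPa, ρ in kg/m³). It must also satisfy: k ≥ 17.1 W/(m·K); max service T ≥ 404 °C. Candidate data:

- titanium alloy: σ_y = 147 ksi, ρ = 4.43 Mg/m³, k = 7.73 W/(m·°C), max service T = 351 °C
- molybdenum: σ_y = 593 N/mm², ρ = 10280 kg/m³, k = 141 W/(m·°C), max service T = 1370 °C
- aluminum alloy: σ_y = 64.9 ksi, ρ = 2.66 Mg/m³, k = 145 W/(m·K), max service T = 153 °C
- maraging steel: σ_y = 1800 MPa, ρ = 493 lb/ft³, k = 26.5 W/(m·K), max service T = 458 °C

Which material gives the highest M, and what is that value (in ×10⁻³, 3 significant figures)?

Screen on constraints: k ≥ 17.1 W/(m·K); max service T ≥ 404 °C. Survivors: molybdenum, maraging steel.
Normalizing units and computing the index:
  molybdenum: σ_y = 593.0 MPa, ρ = 10280 kg/m³
  maraging steel: σ_y = 1800 MPa, ρ = 7897 kg/m³
  maraging steel: M = 18.7×10⁻³
  molybdenum: M = 6.87×10⁻³
The maximum is for maraging steel.

maraging steel, M = 18.7×10⁻³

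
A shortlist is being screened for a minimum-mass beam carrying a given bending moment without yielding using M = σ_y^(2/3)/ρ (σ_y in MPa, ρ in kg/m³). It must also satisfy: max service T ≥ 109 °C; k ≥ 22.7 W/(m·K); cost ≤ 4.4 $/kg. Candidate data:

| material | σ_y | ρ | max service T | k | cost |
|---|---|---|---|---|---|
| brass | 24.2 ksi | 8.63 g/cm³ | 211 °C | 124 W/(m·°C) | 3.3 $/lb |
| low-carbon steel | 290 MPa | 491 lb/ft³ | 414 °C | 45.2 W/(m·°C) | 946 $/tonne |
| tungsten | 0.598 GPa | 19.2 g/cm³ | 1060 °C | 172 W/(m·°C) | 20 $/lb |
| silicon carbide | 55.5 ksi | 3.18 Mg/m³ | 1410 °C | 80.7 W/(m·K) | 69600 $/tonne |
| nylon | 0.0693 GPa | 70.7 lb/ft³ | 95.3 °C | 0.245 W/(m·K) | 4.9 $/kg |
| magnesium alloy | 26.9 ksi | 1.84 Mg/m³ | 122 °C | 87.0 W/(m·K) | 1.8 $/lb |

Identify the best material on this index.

Screen on constraints: max service T ≥ 109 °C; k ≥ 22.7 W/(m·K); cost ≤ 4.4 $/kg. Survivors: low-carbon steel, magnesium alloy.
Putting every candidate on a common basis:
  low-carbon steel: σ_y = 290.0 MPa, ρ = 7865 kg/m³
  magnesium alloy: σ_y = 185.5 MPa, ρ = 1840 kg/m³
  magnesium alloy: M = 17.7×10⁻³
  low-carbon steel: M = 5.57×10⁻³
Magnesium alloy has the largest M.

magnesium alloy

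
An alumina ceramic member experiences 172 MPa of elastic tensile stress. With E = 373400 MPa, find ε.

4.61×10⁻⁴

E = 373400 MPa = 373.4 GPa = 373400 MPa.
ε = σ/E = 172 / 373400 = 4.61×10⁻⁴.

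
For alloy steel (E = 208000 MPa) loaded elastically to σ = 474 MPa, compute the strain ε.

2.28×10⁻³

E = 208000 MPa = 208.0 GPa = 208000 MPa.
ε = σ/E = 474 / 208000 = 2.28×10⁻³.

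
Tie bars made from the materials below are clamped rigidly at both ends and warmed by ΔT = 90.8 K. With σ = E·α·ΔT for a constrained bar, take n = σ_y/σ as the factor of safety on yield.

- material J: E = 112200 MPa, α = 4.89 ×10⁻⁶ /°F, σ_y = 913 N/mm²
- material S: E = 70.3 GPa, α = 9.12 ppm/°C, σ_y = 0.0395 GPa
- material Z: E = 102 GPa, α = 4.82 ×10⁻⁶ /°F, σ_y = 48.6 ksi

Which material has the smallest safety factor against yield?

material S

Converting E to GPa, α to ×10⁻⁶/K, σ_y to MPa, then σ and n for each:
  material J: E = 112.2, α = 8.80, σ_y = 913.0 → σ = 89.7 MPa, n = 10.2
  material S: E = 70.30, α = 9.12, σ_y = 39.50 → σ = 58.2 MPa, n = 0.679
  material Z: E = 102.0, α = 8.68, σ_y = 335.1 → σ = 80.4 MPa, n = 4.17
Material S has the lowest safety factor, n = 0.679.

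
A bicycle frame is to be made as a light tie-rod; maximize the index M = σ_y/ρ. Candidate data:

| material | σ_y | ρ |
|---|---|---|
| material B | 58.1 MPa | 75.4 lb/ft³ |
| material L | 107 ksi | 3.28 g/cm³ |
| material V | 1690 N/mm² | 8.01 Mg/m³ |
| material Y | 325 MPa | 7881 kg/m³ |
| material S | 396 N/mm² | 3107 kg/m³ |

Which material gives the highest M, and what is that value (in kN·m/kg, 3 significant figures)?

material L, M = 225 kN·m/kg

After converting to SI:
  material B: σ_y = 58.10 MPa, ρ = 1208 kg/m³
  material L: σ_y = 737.7 MPa, ρ = 3280 kg/m³
  material V: σ_y = 1690 MPa, ρ = 8010 kg/m³
  material Y: σ_y = 325.0 MPa, ρ = 7881 kg/m³
  material S: σ_y = 396.0 MPa, ρ = 3107 kg/m³
  material L: M = 225 kN·m/kg
  material V: M = 211 kN·m/kg
  material S: M = 127 kN·m/kg
  material B: M = 48.1 kN·m/kg
  material Y: M = 41.2 kN·m/kg
The maximum is for material L.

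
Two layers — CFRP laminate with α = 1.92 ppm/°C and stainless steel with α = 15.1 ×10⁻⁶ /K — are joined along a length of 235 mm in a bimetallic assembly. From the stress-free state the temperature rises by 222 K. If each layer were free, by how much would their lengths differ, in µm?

Δα = |1.92 − 15.1|×10⁻⁶/K = 13.2×10⁻⁶/K.
ΔL_mismatch = Δα·L·ΔT = 13.2×10⁻⁶ × 235.0 mm × 222.0 K = 688 µm.

688 µm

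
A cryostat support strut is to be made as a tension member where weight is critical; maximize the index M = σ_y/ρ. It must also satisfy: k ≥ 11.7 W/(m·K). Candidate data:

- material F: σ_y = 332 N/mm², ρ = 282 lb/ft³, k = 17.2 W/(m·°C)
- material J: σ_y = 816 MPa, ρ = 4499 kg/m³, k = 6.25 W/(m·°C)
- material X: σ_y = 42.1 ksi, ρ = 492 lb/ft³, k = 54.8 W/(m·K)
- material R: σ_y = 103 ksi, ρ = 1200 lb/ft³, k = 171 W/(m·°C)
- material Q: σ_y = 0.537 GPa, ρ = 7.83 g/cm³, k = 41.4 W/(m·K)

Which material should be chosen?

Screen on constraints: k ≥ 11.7 W/(m·K). Survivors: material F, material X, material R, material Q.
In SI units:
  material F: σ_y = 332.0 MPa, ρ = 4517 kg/m³
  material X: σ_y = 290.3 MPa, ρ = 7881 kg/m³
  material R: σ_y = 710.2 MPa, ρ = 19220 kg/m³
  material Q: σ_y = 537.0 MPa, ρ = 7830 kg/m³
  material F: M = 73.5 kN·m/kg
  material Q: M = 68.6 kN·m/kg
  material R: M = 36.9 kN·m/kg
  material X: M = 36.8 kN·m/kg
Material F has the largest M.

material F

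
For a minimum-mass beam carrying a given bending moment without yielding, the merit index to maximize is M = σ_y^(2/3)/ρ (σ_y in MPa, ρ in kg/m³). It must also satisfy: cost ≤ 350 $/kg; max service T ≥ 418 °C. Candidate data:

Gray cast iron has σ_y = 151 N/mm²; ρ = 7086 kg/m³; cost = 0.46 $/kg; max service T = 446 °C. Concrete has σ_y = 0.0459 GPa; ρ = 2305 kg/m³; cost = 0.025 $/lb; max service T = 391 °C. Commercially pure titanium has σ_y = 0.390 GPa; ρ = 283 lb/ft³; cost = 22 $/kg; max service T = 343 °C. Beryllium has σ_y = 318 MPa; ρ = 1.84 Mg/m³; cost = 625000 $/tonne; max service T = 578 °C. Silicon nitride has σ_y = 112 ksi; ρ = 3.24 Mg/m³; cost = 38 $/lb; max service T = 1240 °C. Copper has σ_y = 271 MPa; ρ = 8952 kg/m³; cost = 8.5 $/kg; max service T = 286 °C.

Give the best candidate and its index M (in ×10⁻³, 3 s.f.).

Screen on constraints: cost ≤ 350 $/kg; max service T ≥ 418 °C. Survivors: gray cast iron, silicon nitride.
Putting every candidate on a common basis:
  gray cast iron: σ_y = 151.0 MPa, ρ = 7086 kg/m³
  silicon nitride: σ_y = 772.2 MPa, ρ = 3240 kg/m³
  silicon nitride: M = 26.0×10⁻³
  gray cast iron: M = 4.00×10⁻³
The maximum is for silicon nitride.

silicon nitride, M = 26.0×10⁻³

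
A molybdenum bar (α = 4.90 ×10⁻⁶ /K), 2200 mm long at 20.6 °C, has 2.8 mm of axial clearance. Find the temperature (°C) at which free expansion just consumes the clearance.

α·L₀·ΔT = 2.8 mm ⇒ ΔT = 2.8 / (4.90×10⁻⁶ × 2200.0) = 259.7 K.
T = 20.6 + 259.7 = 280.3 °C.

280 °C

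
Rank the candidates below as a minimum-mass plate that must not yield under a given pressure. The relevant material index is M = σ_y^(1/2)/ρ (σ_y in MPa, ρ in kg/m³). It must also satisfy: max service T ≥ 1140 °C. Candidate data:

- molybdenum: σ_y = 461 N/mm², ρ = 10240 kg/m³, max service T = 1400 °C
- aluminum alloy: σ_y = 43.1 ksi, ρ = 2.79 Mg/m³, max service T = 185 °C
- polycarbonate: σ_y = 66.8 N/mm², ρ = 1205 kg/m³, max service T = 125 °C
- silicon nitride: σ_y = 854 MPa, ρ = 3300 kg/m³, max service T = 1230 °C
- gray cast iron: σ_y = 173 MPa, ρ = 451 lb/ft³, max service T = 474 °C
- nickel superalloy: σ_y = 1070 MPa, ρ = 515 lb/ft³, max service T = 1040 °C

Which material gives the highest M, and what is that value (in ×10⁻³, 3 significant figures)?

silicon nitride, M = 8.86×10⁻³

Screen on constraints: max service T ≥ 1140 °C. Survivors: molybdenum, silicon nitride.
Putting every candidate on a common basis:
  molybdenum: σ_y = 461.0 MPa, ρ = 10240 kg/m³
  silicon nitride: σ_y = 854.0 MPa, ρ = 3300 kg/m³
  silicon nitride: M = 8.86×10⁻³
  molybdenum: M = 2.10×10⁻³
Silicon nitride has the largest M.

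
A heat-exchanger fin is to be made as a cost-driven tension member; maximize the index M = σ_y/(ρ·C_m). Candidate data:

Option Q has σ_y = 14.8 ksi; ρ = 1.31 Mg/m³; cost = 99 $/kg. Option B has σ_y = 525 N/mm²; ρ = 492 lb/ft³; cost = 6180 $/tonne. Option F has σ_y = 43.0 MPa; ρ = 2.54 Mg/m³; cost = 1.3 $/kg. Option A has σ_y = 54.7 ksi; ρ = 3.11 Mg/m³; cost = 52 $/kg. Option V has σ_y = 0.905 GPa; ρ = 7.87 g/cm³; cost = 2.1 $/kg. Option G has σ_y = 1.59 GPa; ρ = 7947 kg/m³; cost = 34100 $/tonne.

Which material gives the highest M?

Convert each candidate to consistent units, then evaluate M:
  option Q: σ_y = 102.0 MPa, ρ = 1310 kg/m³, cost = 99.00 $/kg
  option B: σ_y = 525.0 MPa, ρ = 7881 kg/m³, cost = 6.180 $/kg
  option F: σ_y = 43.00 MPa, ρ = 2540 kg/m³, cost = 1.300 $/kg
  option A: σ_y = 377.1 MPa, ρ = 3110 kg/m³, cost = 52.00 $/kg
  option V: σ_y = 905.0 MPa, ρ = 7870 kg/m³, cost = 2.100 $/kg
  option G: σ_y = 1590 MPa, ρ = 7947 kg/m³, cost = 34.10 $/kg
  option V: M = 54.8 kN·m per $
  option F: M = 13.0 kN·m per $
  option B: M = 10.8 kN·m per $
  option G: M = 5.87 kN·m per $
  option A: M = 2.33 kN·m per $
  option Q: M = 0.787 kN·m per $
Highest index: option V.

option V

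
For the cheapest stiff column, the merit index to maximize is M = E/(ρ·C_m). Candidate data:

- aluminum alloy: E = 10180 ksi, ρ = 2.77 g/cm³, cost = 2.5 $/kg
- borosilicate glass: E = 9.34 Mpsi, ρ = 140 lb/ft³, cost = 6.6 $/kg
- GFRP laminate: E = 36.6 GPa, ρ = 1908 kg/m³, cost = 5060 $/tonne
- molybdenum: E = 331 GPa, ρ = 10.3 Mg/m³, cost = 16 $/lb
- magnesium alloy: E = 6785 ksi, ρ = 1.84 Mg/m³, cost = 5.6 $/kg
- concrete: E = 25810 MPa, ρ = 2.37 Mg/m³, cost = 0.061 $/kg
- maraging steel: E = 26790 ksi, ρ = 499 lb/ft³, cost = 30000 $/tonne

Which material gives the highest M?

concrete

Normalizing units and computing the index:
  aluminum alloy: E = 70.19 GPa, ρ = 2770 kg/m³, cost = 2.500 $/kg
  borosilicate glass: E = 64.40 GPa, ρ = 2243 kg/m³, cost = 6.600 $/kg
  GFRP laminate: E = 36.60 GPa, ρ = 1908 kg/m³, cost = 5.060 $/kg
  molybdenum: E = 331.0 GPa, ρ = 10300 kg/m³, cost = 35.27 $/kg
  magnesium alloy: E = 46.78 GPa, ρ = 1840 kg/m³, cost = 5.600 $/kg
  concrete: E = 25.81 GPa, ρ = 2370 kg/m³, cost = 0.06100 $/kg
  maraging steel: E = 184.7 GPa, ρ = 7993 kg/m³, cost = 30.00 $/kg
  concrete: M = 179 MN·m per $
  aluminum alloy: M = 10.1 MN·m per $
  magnesium alloy: M = 4.54 MN·m per $
  borosilicate glass: M = 4.35 MN·m per $
  GFRP laminate: M = 3.79 MN·m per $
  molybdenum: M = 0.911 MN·m per $
  maraging steel: M = 0.770 MN·m per $
Highest index: concrete.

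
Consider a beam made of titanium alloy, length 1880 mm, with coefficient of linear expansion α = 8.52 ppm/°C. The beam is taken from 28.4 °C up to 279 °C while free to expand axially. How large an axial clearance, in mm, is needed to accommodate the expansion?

4.01 mm

ΔT = 279 − 28.4 = 250.6 K.
ΔL = α·L₀·ΔT = 8.52×10⁻⁶ × 1880 mm × 250.6 K = 4.01 mm.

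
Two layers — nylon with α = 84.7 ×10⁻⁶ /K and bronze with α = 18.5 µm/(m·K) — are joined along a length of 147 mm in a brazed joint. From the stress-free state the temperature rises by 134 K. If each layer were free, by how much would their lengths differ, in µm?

Δα = |84.7 − 18.5|×10⁻⁶/K = 66.2×10⁻⁶/K.
ΔL_mismatch = Δα·L·ΔT = 66.2×10⁻⁶ × 147.0 mm × 134.0 K = 1300 µm.

1300 µm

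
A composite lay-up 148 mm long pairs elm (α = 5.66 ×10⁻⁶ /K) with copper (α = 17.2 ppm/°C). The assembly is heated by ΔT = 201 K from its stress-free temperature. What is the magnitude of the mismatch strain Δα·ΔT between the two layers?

2.32×10⁻³

Δα = |5.66 − 17.2|×10⁻⁶/K = 11.5×10⁻⁶/K.
Mismatch strain = Δα·ΔT = 11.5×10⁻⁶ × 201.0 = 2.32×10⁻³.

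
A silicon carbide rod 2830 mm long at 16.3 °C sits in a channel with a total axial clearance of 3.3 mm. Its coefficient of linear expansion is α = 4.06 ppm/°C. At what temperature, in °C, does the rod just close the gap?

α·L₀·ΔT = 3.3 mm ⇒ ΔT = 3.3 / (4.06×10⁻⁶ × 2830.0) = 287.2 K.
T = 16.3 + 287.2 = 303.5 °C.

304 °C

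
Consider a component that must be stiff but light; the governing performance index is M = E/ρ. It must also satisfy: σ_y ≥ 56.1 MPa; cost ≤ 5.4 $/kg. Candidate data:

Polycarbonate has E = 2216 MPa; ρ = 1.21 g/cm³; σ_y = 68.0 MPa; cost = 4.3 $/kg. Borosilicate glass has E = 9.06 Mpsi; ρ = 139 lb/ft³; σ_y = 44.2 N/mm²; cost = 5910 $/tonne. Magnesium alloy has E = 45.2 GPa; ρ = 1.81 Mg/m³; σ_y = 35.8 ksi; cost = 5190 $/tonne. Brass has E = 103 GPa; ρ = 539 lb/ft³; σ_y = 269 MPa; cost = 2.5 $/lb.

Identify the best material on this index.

Screen on constraints: σ_y ≥ 56.1 MPa; cost ≤ 5.4 $/kg. Survivors: polycarbonate, magnesium alloy.
After converting to SI:
  polycarbonate: E = 2.216 GPa, ρ = 1210 kg/m³
  magnesium alloy: E = 45.20 GPa, ρ = 1810 kg/m³
  magnesium alloy: M = 25.0 MN·m/kg
  polycarbonate: M = 1.83 MN·m/kg
Highest index: magnesium alloy.

magnesium alloy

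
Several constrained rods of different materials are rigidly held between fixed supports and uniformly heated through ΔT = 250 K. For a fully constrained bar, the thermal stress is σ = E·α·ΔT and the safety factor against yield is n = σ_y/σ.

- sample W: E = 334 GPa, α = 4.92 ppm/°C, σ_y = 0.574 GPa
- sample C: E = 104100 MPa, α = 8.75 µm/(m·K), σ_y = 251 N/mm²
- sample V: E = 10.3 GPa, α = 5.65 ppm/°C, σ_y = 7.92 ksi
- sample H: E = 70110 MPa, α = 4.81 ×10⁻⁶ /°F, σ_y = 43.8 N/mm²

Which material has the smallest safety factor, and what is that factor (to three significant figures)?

With everything in SI (GPa, ×10⁻⁶/K, MPa):
  sample W: E = 334.0, α = 4.92, σ_y = 574.0 → σ = 411 MPa, n = 1.40
  sample C: E = 104.1, α = 8.75, σ_y = 251.0 → σ = 228 MPa, n = 1.10
  sample V: E = 10.30, α = 5.65, σ_y = 54.61 → σ = 14.5 MPa, n = 3.75
  sample H: E = 70.11, α = 8.66, σ_y = 43.80 → σ = 152 MPa, n = 0.289
Sample H has the lowest safety factor, n = 0.289.

sample H, n = 0.289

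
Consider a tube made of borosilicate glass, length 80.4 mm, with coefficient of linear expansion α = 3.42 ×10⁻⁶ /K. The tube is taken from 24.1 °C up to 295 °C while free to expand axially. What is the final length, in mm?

80.474 mm

ΔT = 295 − 24.1 = 270.9 K.
ΔL = α·L₀·ΔT = 3.42×10⁻⁶ × 80.4 mm × 270.9 K = 0.0745 mm.
L = L₀ + ΔL = 80.4 + 0.0745 = 80.474 mm.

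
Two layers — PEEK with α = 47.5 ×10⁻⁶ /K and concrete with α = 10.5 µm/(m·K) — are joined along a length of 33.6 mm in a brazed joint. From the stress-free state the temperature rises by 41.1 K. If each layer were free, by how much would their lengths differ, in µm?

Δα = |47.5 − 10.5|×10⁻⁶/K = 37.0×10⁻⁶/K.
ΔL_mismatch = Δα·L·ΔT = 37.0×10⁻⁶ × 33.6 mm × 41.1 K = 51.1 µm.

51.1 µm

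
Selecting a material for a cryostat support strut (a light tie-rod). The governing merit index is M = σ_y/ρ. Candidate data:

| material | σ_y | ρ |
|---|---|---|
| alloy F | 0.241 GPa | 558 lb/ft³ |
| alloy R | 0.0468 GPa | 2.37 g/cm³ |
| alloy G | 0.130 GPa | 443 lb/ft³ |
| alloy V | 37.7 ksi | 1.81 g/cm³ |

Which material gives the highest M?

Convert each candidate to consistent units, then evaluate M:
  alloy F: σ_y = 241.0 MPa, ρ = 8938 kg/m³
  alloy R: σ_y = 46.80 MPa, ρ = 2370 kg/m³
  alloy G: σ_y = 130.0 MPa, ρ = 7096 kg/m³
  alloy V: σ_y = 259.9 MPa, ρ = 1810 kg/m³
  alloy V: M = 144 kN·m/kg
  alloy F: M = 27.0 kN·m/kg
  alloy R: M = 19.7 kN·m/kg
  alloy G: M = 18.3 kN·m/kg
Alloy V ranks first.

alloy V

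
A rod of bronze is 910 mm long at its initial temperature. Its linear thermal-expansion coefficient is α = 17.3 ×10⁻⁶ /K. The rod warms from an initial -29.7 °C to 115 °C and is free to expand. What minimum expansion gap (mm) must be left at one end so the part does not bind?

ΔT = 115 − (-29.7) = 144.7 K.
ΔL = α·L₀·ΔT = 17.3×10⁻⁶ × 910 mm × 144.7 K = 2.28 mm.

2.28 mm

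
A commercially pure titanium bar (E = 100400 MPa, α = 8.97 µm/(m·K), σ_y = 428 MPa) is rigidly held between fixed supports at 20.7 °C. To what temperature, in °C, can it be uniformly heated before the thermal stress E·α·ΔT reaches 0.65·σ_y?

E = 100400 MPa = 100.4 GPa.
E·α·ΔT = 278.2 MPa ⇒ ΔT = 278.2 / (100.4×10³ × 8.97×10⁻⁶) = 308.9 K.
T = 20.7 + 308.9 = 329.6 °C.

330 °C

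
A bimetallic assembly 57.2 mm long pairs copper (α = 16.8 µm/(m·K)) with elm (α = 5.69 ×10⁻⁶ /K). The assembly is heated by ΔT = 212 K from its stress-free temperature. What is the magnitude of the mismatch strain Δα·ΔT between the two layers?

Δα = |16.8 − 5.69|×10⁻⁶/K = 11.1×10⁻⁶/K.
Mismatch strain = Δα·ΔT = 11.1×10⁻⁶ × 212.0 = 2.36×10⁻³.

2.36×10⁻³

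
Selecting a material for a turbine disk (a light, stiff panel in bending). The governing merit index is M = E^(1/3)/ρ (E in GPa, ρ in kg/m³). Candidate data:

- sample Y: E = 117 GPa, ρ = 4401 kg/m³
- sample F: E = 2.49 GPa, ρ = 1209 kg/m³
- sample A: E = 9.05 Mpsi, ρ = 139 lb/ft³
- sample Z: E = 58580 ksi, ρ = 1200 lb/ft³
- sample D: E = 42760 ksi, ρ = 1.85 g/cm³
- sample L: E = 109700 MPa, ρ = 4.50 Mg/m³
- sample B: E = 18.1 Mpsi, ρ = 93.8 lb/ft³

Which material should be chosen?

sample D

Normalizing units and computing the index:
  sample Y: E = 117.0 GPa, ρ = 4401 kg/m³
  sample F: E = 2.490 GPa, ρ = 1209 kg/m³
  sample A: E = 62.40 GPa, ρ = 2227 kg/m³
  sample Z: E = 403.9 GPa, ρ = 19220 kg/m³
  sample D: E = 294.8 GPa, ρ = 1850 kg/m³
  sample L: E = 109.7 GPa, ρ = 4500 kg/m³
  sample B: E = 124.8 GPa, ρ = 1503 kg/m³
  sample D: M = 3.60×10⁻³
  sample B: M = 3.33×10⁻³
  sample A: M = 1.78×10⁻³
  sample F: M = 1.12×10⁻³
  sample Y: M = 1.11×10⁻³
  sample L: M = 1.06×10⁻³
  sample Z: M = 0.385×10⁻³
The maximum is for sample D.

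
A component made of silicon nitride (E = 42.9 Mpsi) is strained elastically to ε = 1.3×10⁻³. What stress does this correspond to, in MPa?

E = 42.9 Mpsi = 295.8 GPa.
σ = E·ε = 295800 MPa × 1.3×10⁻³ = 385 MPa.

385 MPa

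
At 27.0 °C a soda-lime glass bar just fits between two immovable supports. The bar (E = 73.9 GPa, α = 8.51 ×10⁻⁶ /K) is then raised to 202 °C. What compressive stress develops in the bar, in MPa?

ΔT = 175.0 K. Constrained thermal stress σ = E·α·ΔT = 73.90×10³ MPa × 8.51×10⁻⁶ × 175.0 = 110 MPa (compressive).

110 MPa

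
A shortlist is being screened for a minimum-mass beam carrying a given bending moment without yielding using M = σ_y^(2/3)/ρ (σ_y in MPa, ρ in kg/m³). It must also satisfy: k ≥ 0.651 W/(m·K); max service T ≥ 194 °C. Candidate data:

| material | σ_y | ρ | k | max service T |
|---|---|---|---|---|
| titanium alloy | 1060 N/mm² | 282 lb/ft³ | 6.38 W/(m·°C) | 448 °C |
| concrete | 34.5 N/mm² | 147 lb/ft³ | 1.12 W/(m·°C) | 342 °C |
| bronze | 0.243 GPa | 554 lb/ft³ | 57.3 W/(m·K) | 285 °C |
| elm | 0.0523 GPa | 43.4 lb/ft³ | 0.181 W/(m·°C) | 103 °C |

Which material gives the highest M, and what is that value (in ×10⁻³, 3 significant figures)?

Screen on constraints: k ≥ 0.651 W/(m·K); max service T ≥ 194 °C. Survivors: titanium alloy, concrete, bronze.
Normalizing units and computing the index:
  titanium alloy: σ_y = 1060 MPa, ρ = 4517 kg/m³
  concrete: σ_y = 34.50 MPa, ρ = 2355 kg/m³
  bronze: σ_y = 243.0 MPa, ρ = 8874 kg/m³
  titanium alloy: M = 23.0×10⁻³
  concrete: M = 4.50×10⁻³
  bronze: M = 4.39×10⁻³
Titanium alloy has the largest M.

titanium alloy, M = 23.0×10⁻³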